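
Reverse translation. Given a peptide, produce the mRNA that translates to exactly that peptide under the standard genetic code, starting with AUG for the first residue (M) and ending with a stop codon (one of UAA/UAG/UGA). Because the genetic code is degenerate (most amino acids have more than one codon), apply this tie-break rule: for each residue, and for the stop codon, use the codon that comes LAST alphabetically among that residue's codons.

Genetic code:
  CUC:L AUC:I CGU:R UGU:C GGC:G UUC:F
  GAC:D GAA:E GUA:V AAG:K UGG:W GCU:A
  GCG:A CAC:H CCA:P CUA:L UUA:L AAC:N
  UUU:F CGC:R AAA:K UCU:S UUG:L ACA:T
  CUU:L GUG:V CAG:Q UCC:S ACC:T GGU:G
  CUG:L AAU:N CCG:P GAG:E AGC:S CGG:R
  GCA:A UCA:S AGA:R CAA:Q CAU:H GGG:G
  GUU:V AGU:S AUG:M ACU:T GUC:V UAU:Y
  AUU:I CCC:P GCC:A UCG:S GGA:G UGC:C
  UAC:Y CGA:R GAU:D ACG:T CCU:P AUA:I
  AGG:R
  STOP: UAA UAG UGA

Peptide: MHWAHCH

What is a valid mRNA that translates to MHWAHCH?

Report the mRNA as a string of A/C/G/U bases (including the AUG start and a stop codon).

residue 1: M -> AUG (start codon)
residue 2: H codons sorted = CAC,CAU -> pick last = CAU
residue 3: W -> UGG (only codon)
residue 4: A codons sorted = GCA,GCC,GCG,GCU -> pick last = GCU
residue 5: H codons sorted = CAC,CAU -> pick last = CAU
residue 6: C codons sorted = UGC,UGU -> pick last = UGU
residue 7: H codons sorted = CAC,CAU -> pick last = CAU
terminator: stop codons sorted = UAA,UAG,UGA -> pick last = UGA

Answer: mRNA: AUGCAUUGGGCUCAUUGUCAUUGA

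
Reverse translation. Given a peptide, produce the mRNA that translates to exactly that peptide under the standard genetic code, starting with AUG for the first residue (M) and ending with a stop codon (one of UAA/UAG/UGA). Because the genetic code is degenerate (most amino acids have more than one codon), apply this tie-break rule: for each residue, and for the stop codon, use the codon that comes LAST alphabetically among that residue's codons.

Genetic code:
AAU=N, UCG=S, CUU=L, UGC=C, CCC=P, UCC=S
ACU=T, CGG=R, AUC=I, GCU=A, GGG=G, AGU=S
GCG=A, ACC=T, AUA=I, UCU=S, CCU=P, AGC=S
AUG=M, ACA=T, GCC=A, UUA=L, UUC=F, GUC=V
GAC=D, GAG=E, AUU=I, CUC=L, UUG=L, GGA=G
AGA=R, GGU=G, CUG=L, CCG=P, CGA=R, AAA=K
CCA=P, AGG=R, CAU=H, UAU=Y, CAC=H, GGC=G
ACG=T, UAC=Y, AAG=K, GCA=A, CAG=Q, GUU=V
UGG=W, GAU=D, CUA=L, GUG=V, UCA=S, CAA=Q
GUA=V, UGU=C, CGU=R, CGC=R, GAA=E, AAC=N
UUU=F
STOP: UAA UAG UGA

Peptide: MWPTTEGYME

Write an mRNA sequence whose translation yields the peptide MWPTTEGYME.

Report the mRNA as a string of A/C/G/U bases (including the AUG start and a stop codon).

residue 1: M -> AUG (start codon)
residue 2: W -> UGG (only codon)
residue 3: P codons sorted = CCA,CCC,CCG,CCU -> pick last = CCU
residue 4: T codons sorted = ACA,ACC,ACG,ACU -> pick last = ACU
residue 5: T codons sorted = ACA,ACC,ACG,ACU -> pick last = ACU
residue 6: E codons sorted = GAA,GAG -> pick last = GAG
residue 7: G codons sorted = GGA,GGC,GGG,GGU -> pick last = GGU
residue 8: Y codons sorted = UAC,UAU -> pick last = UAU
residue 9: M -> AUG (only codon)
residue 10: E codons sorted = GAA,GAG -> pick last = GAG
terminator: stop codons sorted = UAA,UAG,UGA -> pick last = UGA

Answer: mRNA: AUGUGGCCUACUACUGAGGGUUAUAUGGAGUGA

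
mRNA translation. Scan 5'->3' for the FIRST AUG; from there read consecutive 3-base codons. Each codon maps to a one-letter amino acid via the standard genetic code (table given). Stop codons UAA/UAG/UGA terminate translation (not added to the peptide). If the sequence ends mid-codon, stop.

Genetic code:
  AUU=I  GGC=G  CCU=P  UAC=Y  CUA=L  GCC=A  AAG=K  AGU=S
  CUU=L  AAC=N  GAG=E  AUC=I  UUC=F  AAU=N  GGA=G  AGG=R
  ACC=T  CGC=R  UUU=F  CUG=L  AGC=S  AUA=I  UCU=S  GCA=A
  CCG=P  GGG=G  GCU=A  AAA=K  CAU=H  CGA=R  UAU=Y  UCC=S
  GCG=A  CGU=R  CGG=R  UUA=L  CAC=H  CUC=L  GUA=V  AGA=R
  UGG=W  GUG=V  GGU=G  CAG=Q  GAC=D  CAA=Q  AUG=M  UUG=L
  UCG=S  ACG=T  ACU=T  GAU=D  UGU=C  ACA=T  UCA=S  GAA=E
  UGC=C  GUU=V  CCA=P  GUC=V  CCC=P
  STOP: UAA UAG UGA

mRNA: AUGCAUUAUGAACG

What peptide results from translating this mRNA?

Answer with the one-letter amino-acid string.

start AUG at pos 0
pos 0: AUG -> M; peptide=M
pos 3: CAU -> H; peptide=MH
pos 6: UAU -> Y; peptide=MHY
pos 9: GAA -> E; peptide=MHYE
pos 12: only 2 nt remain (<3), stop (end of mRNA)

Answer: MHYE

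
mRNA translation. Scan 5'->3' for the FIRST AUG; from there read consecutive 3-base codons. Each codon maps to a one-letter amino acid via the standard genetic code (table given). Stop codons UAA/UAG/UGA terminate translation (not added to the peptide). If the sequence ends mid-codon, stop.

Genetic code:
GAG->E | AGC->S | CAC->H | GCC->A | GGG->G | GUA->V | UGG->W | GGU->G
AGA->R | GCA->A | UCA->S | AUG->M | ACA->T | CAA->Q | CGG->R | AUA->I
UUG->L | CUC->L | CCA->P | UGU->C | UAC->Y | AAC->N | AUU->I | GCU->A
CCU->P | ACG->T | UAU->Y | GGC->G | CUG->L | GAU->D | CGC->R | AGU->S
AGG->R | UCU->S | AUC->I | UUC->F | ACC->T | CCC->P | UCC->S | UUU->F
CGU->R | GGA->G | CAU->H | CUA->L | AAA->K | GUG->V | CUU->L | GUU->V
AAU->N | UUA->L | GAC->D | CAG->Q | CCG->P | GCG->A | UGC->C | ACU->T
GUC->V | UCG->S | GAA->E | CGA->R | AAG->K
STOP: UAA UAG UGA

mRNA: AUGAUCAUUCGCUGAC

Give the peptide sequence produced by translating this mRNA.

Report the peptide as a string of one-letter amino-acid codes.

Answer: MIIR

Derivation:
start AUG at pos 0
pos 0: AUG -> M; peptide=M
pos 3: AUC -> I; peptide=MI
pos 6: AUU -> I; peptide=MII
pos 9: CGC -> R; peptide=MIIR
pos 12: UGA -> STOP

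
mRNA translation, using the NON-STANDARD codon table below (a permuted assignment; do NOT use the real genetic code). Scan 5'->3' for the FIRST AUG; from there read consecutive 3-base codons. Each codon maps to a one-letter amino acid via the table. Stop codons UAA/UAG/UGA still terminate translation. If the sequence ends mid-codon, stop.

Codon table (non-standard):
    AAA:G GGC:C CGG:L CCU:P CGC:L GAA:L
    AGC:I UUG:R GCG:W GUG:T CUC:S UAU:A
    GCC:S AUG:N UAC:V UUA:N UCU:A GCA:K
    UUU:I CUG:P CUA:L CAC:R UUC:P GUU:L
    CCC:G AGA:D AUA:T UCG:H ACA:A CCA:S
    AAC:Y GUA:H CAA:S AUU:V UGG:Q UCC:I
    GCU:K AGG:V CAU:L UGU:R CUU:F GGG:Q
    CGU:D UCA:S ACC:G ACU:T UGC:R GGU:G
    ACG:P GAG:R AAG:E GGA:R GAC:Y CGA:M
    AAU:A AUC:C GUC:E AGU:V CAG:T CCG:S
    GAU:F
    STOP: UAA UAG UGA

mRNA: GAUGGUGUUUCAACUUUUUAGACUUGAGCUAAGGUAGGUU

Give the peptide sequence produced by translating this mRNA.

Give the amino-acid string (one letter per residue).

Answer: NTISFIDFRLV

Derivation:
start AUG at pos 1
pos 1: AUG -> N; peptide=N
pos 4: GUG -> T; peptide=NT
pos 7: UUU -> I; peptide=NTI
pos 10: CAA -> S; peptide=NTIS
pos 13: CUU -> F; peptide=NTISF
pos 16: UUU -> I; peptide=NTISFI
pos 19: AGA -> D; peptide=NTISFID
pos 22: CUU -> F; peptide=NTISFIDF
pos 25: GAG -> R; peptide=NTISFIDFR
pos 28: CUA -> L; peptide=NTISFIDFRL
pos 31: AGG -> V; peptide=NTISFIDFRLV
pos 34: UAG -> STOP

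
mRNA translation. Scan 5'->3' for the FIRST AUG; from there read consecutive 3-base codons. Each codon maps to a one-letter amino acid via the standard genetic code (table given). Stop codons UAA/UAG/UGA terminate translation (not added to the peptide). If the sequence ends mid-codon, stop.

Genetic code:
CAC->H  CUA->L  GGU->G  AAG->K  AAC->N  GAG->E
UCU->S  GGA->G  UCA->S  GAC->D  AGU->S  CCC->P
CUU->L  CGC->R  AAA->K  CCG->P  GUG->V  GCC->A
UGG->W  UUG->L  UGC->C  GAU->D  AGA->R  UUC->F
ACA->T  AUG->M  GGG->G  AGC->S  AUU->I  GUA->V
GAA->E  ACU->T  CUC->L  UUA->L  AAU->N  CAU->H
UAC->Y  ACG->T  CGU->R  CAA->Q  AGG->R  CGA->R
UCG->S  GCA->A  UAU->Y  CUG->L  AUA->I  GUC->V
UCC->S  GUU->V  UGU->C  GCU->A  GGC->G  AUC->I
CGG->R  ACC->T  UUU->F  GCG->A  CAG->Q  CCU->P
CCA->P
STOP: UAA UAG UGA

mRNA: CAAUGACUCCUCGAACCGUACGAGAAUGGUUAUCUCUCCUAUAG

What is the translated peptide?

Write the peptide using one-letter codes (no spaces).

Answer: MTPRTVREWLSLL

Derivation:
start AUG at pos 2
pos 2: AUG -> M; peptide=M
pos 5: ACU -> T; peptide=MT
pos 8: CCU -> P; peptide=MTP
pos 11: CGA -> R; peptide=MTPR
pos 14: ACC -> T; peptide=MTPRT
pos 17: GUA -> V; peptide=MTPRTV
pos 20: CGA -> R; peptide=MTPRTVR
pos 23: GAA -> E; peptide=MTPRTVRE
pos 26: UGG -> W; peptide=MTPRTVREW
pos 29: UUA -> L; peptide=MTPRTVREWL
pos 32: UCU -> S; peptide=MTPRTVREWLS
pos 35: CUC -> L; peptide=MTPRTVREWLSL
pos 38: CUA -> L; peptide=MTPRTVREWLSLL
pos 41: UAG -> STOP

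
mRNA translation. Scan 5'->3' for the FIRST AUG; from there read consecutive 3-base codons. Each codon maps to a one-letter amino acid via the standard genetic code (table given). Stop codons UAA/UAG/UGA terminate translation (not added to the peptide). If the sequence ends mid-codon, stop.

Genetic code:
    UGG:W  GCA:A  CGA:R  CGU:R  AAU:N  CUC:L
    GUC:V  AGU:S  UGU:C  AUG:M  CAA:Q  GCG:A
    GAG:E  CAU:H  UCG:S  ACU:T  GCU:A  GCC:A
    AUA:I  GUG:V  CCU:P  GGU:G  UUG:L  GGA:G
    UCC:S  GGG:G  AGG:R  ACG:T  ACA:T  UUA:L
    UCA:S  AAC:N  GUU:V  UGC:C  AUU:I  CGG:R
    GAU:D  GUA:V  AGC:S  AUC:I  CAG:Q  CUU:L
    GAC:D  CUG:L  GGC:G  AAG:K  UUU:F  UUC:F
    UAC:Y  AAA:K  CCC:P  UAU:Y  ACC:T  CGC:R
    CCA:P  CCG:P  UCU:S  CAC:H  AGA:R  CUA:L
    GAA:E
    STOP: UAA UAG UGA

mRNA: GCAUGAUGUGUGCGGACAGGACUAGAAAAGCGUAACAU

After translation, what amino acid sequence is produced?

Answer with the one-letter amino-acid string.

Answer: MMCADRTRKA

Derivation:
start AUG at pos 2
pos 2: AUG -> M; peptide=M
pos 5: AUG -> M; peptide=MM
pos 8: UGU -> C; peptide=MMC
pos 11: GCG -> A; peptide=MMCA
pos 14: GAC -> D; peptide=MMCAD
pos 17: AGG -> R; peptide=MMCADR
pos 20: ACU -> T; peptide=MMCADRT
pos 23: AGA -> R; peptide=MMCADRTR
pos 26: AAA -> K; peptide=MMCADRTRK
pos 29: GCG -> A; peptide=MMCADRTRKA
pos 32: UAA -> STOP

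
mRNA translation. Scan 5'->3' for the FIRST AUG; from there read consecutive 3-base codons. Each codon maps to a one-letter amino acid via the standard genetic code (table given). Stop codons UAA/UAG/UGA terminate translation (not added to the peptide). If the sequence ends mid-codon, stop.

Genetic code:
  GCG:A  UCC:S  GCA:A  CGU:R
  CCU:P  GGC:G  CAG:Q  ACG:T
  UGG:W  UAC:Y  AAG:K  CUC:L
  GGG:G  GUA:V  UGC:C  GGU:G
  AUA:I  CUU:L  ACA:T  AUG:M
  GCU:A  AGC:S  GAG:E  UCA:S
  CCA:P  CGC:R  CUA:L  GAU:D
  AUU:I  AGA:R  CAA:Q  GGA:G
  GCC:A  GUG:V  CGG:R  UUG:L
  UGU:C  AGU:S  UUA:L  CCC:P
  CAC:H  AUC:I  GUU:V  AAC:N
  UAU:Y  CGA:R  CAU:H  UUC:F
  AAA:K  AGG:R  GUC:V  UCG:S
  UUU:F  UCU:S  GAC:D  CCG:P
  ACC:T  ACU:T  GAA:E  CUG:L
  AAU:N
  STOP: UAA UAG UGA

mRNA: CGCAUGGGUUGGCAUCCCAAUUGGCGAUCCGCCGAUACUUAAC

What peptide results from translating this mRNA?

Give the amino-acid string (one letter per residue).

Answer: MGWHPNWRSADT

Derivation:
start AUG at pos 3
pos 3: AUG -> M; peptide=M
pos 6: GGU -> G; peptide=MG
pos 9: UGG -> W; peptide=MGW
pos 12: CAU -> H; peptide=MGWH
pos 15: CCC -> P; peptide=MGWHP
pos 18: AAU -> N; peptide=MGWHPN
pos 21: UGG -> W; peptide=MGWHPNW
pos 24: CGA -> R; peptide=MGWHPNWR
pos 27: UCC -> S; peptide=MGWHPNWRS
pos 30: GCC -> A; peptide=MGWHPNWRSA
pos 33: GAU -> D; peptide=MGWHPNWRSAD
pos 36: ACU -> T; peptide=MGWHPNWRSADT
pos 39: UAA -> STOP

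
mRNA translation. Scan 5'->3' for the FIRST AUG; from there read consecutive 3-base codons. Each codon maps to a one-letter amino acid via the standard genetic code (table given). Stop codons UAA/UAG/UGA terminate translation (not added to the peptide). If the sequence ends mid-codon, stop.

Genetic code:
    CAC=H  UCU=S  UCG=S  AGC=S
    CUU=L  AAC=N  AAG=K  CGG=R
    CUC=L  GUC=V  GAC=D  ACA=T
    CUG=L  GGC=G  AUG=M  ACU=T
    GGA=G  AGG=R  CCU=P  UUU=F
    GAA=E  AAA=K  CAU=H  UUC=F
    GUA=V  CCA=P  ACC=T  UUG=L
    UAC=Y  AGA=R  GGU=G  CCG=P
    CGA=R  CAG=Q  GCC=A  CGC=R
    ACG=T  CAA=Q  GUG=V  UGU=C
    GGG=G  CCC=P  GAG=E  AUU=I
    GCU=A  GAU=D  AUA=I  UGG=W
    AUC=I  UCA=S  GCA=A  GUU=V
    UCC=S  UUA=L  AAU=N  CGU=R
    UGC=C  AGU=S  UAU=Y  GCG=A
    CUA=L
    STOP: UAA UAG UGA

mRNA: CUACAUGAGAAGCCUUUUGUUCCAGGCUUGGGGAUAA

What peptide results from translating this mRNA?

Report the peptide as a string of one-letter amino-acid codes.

start AUG at pos 4
pos 4: AUG -> M; peptide=M
pos 7: AGA -> R; peptide=MR
pos 10: AGC -> S; peptide=MRS
pos 13: CUU -> L; peptide=MRSL
pos 16: UUG -> L; peptide=MRSLL
pos 19: UUC -> F; peptide=MRSLLF
pos 22: CAG -> Q; peptide=MRSLLFQ
pos 25: GCU -> A; peptide=MRSLLFQA
pos 28: UGG -> W; peptide=MRSLLFQAW
pos 31: GGA -> G; peptide=MRSLLFQAWG
pos 34: UAA -> STOP

Answer: MRSLLFQAWG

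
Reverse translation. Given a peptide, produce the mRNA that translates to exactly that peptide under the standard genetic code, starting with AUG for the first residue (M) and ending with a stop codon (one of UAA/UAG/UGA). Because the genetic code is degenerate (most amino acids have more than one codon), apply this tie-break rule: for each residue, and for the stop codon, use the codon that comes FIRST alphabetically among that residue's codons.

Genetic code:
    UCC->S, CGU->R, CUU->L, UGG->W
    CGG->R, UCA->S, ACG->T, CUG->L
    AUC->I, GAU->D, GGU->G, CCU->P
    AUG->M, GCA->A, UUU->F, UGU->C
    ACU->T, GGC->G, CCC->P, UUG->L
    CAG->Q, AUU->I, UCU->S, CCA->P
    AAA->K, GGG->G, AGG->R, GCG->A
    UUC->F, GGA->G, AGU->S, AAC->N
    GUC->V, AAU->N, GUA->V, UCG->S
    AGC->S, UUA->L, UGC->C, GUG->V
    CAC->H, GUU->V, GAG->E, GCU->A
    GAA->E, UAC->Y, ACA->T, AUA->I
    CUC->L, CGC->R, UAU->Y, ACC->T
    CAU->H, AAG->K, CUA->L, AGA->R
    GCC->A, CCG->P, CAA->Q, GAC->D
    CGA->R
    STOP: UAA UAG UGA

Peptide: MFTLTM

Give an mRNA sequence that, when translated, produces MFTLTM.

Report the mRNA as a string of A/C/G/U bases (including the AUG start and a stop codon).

Answer: mRNA: AUGUUCACACUAACAAUGUAA

Derivation:
residue 1: M -> AUG (start codon)
residue 2: F codons sorted = UUC,UUU -> pick first = UUC
residue 3: T codons sorted = ACA,ACC,ACG,ACU -> pick first = ACA
residue 4: L codons sorted = CUA,CUC,CUG,CUU,UUA,UUG -> pick first = CUA
residue 5: T codons sorted = ACA,ACC,ACG,ACU -> pick first = ACA
residue 6: M -> AUG (only codon)
terminator: stop codons sorted = UAA,UAG,UGA -> pick first = UAA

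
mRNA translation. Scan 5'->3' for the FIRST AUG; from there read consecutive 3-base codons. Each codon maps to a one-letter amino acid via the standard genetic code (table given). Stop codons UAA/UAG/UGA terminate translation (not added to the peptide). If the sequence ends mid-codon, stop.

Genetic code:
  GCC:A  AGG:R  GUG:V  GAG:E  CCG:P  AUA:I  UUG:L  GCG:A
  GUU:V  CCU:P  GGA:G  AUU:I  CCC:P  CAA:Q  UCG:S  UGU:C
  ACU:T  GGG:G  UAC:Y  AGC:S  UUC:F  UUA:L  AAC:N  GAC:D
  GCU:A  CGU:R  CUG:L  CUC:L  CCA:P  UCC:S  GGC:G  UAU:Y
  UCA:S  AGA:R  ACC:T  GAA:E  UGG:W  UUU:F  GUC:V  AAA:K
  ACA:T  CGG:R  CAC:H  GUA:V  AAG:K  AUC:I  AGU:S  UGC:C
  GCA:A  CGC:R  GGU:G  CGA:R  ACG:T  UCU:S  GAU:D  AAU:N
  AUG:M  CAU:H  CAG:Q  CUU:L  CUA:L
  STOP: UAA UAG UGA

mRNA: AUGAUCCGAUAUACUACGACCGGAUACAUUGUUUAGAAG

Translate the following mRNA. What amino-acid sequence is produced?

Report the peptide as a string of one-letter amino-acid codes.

start AUG at pos 0
pos 0: AUG -> M; peptide=M
pos 3: AUC -> I; peptide=MI
pos 6: CGA -> R; peptide=MIR
pos 9: UAU -> Y; peptide=MIRY
pos 12: ACU -> T; peptide=MIRYT
pos 15: ACG -> T; peptide=MIRYTT
pos 18: ACC -> T; peptide=MIRYTTT
pos 21: GGA -> G; peptide=MIRYTTTG
pos 24: UAC -> Y; peptide=MIRYTTTGY
pos 27: AUU -> I; peptide=MIRYTTTGYI
pos 30: GUU -> V; peptide=MIRYTTTGYIV
pos 33: UAG -> STOP

Answer: MIRYTTTGYIV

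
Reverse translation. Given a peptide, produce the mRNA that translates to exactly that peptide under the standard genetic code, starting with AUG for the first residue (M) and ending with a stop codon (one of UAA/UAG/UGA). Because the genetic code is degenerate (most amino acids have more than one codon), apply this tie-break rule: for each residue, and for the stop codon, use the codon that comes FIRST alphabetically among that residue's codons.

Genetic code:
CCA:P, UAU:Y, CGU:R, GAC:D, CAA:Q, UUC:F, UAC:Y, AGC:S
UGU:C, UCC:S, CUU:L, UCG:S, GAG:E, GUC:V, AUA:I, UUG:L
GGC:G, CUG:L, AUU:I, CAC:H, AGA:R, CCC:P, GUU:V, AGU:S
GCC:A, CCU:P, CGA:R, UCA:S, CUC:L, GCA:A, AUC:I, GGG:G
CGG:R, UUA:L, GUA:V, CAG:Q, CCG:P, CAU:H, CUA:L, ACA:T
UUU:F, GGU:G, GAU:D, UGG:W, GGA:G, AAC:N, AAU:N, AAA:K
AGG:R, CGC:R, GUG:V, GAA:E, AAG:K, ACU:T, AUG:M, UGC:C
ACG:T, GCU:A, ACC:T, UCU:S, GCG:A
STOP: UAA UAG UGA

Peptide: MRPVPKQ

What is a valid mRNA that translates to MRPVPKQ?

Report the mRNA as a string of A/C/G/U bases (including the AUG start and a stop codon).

Answer: mRNA: AUGAGACCAGUACCAAAACAAUAA

Derivation:
residue 1: M -> AUG (start codon)
residue 2: R codons sorted = AGA,AGG,CGA,CGC,CGG,CGU -> pick first = AGA
residue 3: P codons sorted = CCA,CCC,CCG,CCU -> pick first = CCA
residue 4: V codons sorted = GUA,GUC,GUG,GUU -> pick first = GUA
residue 5: P codons sorted = CCA,CCC,CCG,CCU -> pick first = CCA
residue 6: K codons sorted = AAA,AAG -> pick first = AAA
residue 7: Q codons sorted = CAA,CAG -> pick first = CAA
terminator: stop codons sorted = UAA,UAG,UGA -> pick first = UAA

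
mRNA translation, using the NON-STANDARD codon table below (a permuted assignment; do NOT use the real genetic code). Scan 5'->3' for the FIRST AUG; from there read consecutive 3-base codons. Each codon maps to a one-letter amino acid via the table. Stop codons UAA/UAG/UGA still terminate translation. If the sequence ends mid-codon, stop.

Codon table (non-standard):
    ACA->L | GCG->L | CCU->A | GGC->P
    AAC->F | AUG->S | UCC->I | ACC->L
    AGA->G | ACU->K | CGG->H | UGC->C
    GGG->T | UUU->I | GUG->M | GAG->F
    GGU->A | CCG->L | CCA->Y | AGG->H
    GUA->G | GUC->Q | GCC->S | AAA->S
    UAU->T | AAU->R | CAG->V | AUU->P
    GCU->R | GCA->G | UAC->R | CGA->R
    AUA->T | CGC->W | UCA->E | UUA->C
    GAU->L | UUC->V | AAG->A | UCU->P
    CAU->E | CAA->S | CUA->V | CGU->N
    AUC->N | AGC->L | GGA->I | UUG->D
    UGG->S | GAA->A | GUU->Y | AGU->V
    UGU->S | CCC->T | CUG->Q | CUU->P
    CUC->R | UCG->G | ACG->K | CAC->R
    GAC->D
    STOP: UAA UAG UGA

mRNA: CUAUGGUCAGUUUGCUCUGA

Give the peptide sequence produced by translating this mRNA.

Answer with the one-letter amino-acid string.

Answer: SQVDR

Derivation:
start AUG at pos 2
pos 2: AUG -> S; peptide=S
pos 5: GUC -> Q; peptide=SQ
pos 8: AGU -> V; peptide=SQV
pos 11: UUG -> D; peptide=SQVD
pos 14: CUC -> R; peptide=SQVDR
pos 17: UGA -> STOP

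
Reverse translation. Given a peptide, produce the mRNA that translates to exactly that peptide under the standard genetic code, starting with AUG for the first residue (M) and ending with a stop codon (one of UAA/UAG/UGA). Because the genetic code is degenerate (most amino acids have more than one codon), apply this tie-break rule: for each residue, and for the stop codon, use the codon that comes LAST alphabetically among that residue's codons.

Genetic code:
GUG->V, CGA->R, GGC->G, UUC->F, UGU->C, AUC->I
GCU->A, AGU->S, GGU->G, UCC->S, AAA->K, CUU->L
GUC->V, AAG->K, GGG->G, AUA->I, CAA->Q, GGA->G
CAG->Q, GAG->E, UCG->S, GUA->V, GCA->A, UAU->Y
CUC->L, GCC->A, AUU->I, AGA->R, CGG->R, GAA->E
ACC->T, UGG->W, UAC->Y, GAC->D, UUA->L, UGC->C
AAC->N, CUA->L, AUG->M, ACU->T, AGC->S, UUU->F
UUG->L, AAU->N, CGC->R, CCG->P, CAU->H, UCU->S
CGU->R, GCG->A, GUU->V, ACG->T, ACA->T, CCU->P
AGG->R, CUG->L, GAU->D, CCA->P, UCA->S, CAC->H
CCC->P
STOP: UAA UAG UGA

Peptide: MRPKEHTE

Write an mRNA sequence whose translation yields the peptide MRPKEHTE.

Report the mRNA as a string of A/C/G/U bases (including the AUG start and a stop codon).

Answer: mRNA: AUGCGUCCUAAGGAGCAUACUGAGUGA

Derivation:
residue 1: M -> AUG (start codon)
residue 2: R codons sorted = AGA,AGG,CGA,CGC,CGG,CGU -> pick last = CGU
residue 3: P codons sorted = CCA,CCC,CCG,CCU -> pick last = CCU
residue 4: K codons sorted = AAA,AAG -> pick last = AAG
residue 5: E codons sorted = GAA,GAG -> pick last = GAG
residue 6: H codons sorted = CAC,CAU -> pick last = CAU
residue 7: T codons sorted = ACA,ACC,ACG,ACU -> pick last = ACU
residue 8: E codons sorted = GAA,GAG -> pick last = GAG
terminator: stop codons sorted = UAA,UAG,UGA -> pick last = UGA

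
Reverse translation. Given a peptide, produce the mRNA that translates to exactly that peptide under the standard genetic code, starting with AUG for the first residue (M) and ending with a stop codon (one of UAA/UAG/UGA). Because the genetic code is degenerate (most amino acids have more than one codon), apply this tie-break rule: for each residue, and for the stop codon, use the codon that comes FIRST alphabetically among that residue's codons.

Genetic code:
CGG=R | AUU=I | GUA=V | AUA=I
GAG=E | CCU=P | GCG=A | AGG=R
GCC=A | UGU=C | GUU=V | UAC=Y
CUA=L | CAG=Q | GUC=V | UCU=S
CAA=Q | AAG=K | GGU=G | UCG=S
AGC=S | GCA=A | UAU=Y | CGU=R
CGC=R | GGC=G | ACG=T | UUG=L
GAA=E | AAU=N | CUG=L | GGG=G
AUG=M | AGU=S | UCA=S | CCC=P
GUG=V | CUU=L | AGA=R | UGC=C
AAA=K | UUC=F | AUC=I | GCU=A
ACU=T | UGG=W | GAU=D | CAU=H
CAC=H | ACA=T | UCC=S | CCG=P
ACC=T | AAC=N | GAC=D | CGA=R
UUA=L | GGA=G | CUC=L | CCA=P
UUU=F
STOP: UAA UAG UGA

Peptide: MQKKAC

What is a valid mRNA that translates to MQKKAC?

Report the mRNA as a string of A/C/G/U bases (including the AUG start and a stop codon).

residue 1: M -> AUG (start codon)
residue 2: Q codons sorted = CAA,CAG -> pick first = CAA
residue 3: K codons sorted = AAA,AAG -> pick first = AAA
residue 4: K codons sorted = AAA,AAG -> pick first = AAA
residue 5: A codons sorted = GCA,GCC,GCG,GCU -> pick first = GCA
residue 6: C codons sorted = UGC,UGU -> pick first = UGC
terminator: stop codons sorted = UAA,UAG,UGA -> pick first = UAA

Answer: mRNA: AUGCAAAAAAAAGCAUGCUAA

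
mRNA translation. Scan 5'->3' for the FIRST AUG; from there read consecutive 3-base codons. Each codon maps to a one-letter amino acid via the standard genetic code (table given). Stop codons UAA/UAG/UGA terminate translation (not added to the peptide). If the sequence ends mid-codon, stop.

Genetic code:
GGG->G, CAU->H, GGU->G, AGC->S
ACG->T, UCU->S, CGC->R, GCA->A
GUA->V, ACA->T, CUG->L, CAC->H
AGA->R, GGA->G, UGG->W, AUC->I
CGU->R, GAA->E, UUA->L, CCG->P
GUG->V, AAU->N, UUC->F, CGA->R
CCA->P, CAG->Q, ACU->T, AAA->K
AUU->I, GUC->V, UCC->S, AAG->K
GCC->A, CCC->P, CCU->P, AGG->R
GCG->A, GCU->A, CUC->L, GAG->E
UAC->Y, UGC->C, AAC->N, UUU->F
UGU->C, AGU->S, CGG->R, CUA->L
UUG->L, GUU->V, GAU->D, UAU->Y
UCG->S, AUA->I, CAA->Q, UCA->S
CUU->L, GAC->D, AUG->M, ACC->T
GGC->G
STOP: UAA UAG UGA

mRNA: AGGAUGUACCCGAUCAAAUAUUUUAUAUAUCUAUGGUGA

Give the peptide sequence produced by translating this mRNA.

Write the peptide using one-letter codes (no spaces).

start AUG at pos 3
pos 3: AUG -> M; peptide=M
pos 6: UAC -> Y; peptide=MY
pos 9: CCG -> P; peptide=MYP
pos 12: AUC -> I; peptide=MYPI
pos 15: AAA -> K; peptide=MYPIK
pos 18: UAU -> Y; peptide=MYPIKY
pos 21: UUU -> F; peptide=MYPIKYF
pos 24: AUA -> I; peptide=MYPIKYFI
pos 27: UAU -> Y; peptide=MYPIKYFIY
pos 30: CUA -> L; peptide=MYPIKYFIYL
pos 33: UGG -> W; peptide=MYPIKYFIYLW
pos 36: UGA -> STOP

Answer: MYPIKYFIYLW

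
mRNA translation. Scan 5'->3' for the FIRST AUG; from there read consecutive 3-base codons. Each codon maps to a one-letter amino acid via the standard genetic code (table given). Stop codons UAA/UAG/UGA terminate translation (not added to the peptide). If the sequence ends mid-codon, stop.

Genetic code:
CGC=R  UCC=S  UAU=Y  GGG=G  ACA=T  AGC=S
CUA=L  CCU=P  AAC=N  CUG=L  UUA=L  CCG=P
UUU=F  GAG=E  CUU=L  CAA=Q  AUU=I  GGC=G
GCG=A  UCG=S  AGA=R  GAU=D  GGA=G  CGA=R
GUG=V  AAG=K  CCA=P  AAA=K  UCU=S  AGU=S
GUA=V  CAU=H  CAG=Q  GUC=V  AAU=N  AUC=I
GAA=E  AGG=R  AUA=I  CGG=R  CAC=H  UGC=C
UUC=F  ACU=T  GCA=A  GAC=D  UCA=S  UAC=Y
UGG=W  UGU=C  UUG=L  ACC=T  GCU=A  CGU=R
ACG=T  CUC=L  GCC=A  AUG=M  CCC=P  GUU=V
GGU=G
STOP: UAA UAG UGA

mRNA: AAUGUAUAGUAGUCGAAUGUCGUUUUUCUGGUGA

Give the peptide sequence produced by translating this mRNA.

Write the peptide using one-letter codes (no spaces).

Answer: MYSSRMSFFW

Derivation:
start AUG at pos 1
pos 1: AUG -> M; peptide=M
pos 4: UAU -> Y; peptide=MY
pos 7: AGU -> S; peptide=MYS
pos 10: AGU -> S; peptide=MYSS
pos 13: CGA -> R; peptide=MYSSR
pos 16: AUG -> M; peptide=MYSSRM
pos 19: UCG -> S; peptide=MYSSRMS
pos 22: UUU -> F; peptide=MYSSRMSF
pos 25: UUC -> F; peptide=MYSSRMSFF
pos 28: UGG -> W; peptide=MYSSRMSFFW
pos 31: UGA -> STOP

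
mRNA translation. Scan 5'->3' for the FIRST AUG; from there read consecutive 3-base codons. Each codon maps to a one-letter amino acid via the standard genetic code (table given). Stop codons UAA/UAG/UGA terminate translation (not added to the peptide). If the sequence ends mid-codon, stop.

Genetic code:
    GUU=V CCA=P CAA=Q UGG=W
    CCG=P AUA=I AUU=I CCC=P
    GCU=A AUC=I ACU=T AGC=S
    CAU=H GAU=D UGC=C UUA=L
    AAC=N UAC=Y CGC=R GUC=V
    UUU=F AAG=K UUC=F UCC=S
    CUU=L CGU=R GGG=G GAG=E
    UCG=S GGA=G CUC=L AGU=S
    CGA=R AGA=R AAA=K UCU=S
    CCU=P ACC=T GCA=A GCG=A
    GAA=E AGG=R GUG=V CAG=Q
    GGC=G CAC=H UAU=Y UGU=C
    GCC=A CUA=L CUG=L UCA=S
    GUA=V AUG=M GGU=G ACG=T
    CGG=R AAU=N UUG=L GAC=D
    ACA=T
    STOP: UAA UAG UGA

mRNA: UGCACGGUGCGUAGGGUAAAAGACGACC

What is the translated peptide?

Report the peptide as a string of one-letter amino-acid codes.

Answer: (empty: no AUG start codon)

Derivation:
no AUG start codon found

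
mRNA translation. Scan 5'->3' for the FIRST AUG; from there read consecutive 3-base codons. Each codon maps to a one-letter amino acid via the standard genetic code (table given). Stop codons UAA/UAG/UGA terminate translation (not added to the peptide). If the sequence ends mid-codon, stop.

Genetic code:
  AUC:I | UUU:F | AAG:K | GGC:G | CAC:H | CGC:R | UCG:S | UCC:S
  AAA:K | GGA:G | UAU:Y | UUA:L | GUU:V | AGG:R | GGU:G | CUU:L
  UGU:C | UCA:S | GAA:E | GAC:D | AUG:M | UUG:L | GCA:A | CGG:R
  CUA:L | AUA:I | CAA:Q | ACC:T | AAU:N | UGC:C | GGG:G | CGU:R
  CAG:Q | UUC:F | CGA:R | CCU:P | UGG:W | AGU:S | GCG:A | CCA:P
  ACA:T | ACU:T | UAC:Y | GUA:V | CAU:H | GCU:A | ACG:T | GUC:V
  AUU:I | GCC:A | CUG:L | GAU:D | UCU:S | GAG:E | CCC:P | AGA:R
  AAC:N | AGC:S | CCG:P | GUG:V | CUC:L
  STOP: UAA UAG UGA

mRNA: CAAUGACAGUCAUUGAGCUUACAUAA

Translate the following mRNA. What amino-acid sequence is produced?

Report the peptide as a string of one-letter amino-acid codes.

Answer: MTVIELT

Derivation:
start AUG at pos 2
pos 2: AUG -> M; peptide=M
pos 5: ACA -> T; peptide=MT
pos 8: GUC -> V; peptide=MTV
pos 11: AUU -> I; peptide=MTVI
pos 14: GAG -> E; peptide=MTVIE
pos 17: CUU -> L; peptide=MTVIEL
pos 20: ACA -> T; peptide=MTVIELT
pos 23: UAA -> STOP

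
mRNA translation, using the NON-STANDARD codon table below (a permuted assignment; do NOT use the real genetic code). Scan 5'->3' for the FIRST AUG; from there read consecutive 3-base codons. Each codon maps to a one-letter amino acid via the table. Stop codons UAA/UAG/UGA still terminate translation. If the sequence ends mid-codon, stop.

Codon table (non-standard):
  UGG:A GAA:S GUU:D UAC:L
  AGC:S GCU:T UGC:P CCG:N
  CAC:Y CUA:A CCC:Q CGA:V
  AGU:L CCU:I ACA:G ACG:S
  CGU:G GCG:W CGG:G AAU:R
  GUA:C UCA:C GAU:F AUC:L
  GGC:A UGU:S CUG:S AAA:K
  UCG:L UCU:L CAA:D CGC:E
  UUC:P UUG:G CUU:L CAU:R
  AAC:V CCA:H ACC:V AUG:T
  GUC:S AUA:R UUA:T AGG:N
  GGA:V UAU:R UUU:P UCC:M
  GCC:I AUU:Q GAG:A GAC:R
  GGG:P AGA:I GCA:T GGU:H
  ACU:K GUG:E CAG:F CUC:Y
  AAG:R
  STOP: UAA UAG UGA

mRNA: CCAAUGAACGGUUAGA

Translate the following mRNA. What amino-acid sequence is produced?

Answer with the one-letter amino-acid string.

start AUG at pos 3
pos 3: AUG -> T; peptide=T
pos 6: AAC -> V; peptide=TV
pos 9: GGU -> H; peptide=TVH
pos 12: UAG -> STOP

Answer: TVH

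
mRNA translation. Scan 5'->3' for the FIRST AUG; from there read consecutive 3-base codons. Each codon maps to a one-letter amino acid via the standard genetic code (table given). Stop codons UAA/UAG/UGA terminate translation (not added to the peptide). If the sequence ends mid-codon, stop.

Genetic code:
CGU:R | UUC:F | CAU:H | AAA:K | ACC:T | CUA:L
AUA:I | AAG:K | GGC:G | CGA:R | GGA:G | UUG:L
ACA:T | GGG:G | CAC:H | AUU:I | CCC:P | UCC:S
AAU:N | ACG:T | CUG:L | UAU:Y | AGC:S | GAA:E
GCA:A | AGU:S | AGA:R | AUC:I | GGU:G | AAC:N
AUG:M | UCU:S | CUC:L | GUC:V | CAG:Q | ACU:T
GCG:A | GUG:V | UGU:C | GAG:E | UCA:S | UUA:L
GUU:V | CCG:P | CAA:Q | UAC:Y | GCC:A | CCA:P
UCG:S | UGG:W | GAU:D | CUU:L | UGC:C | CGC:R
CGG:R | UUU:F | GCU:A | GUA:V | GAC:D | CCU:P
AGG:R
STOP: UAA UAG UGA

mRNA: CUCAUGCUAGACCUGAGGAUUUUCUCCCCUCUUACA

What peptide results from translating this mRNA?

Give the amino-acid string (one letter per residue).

Answer: MLDLRIFSPLT

Derivation:
start AUG at pos 3
pos 3: AUG -> M; peptide=M
pos 6: CUA -> L; peptide=ML
pos 9: GAC -> D; peptide=MLD
pos 12: CUG -> L; peptide=MLDL
pos 15: AGG -> R; peptide=MLDLR
pos 18: AUU -> I; peptide=MLDLRI
pos 21: UUC -> F; peptide=MLDLRIF
pos 24: UCC -> S; peptide=MLDLRIFS
pos 27: CCU -> P; peptide=MLDLRIFSP
pos 30: CUU -> L; peptide=MLDLRIFSPL
pos 33: ACA -> T; peptide=MLDLRIFSPLT
pos 36: only 0 nt remain (<3), stop (end of mRNA)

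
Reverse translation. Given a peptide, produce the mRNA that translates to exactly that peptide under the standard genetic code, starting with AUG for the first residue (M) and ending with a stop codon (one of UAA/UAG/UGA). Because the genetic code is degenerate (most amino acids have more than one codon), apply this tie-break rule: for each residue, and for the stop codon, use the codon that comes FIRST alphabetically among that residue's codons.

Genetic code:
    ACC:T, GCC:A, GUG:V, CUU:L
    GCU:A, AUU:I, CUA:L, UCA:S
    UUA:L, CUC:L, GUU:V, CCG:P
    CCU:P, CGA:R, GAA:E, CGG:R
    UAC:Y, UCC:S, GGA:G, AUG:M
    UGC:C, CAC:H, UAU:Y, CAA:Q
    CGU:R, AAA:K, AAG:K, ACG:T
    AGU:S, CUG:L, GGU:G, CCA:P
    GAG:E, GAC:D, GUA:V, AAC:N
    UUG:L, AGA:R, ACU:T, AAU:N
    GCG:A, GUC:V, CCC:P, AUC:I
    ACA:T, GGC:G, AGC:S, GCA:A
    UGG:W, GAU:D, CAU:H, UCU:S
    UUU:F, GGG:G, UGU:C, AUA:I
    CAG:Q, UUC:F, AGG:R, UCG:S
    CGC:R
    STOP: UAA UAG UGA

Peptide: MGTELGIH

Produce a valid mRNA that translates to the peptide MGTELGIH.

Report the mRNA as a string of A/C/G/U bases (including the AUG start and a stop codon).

Answer: mRNA: AUGGGAACAGAACUAGGAAUACACUAA

Derivation:
residue 1: M -> AUG (start codon)
residue 2: G codons sorted = GGA,GGC,GGG,GGU -> pick first = GGA
residue 3: T codons sorted = ACA,ACC,ACG,ACU -> pick first = ACA
residue 4: E codons sorted = GAA,GAG -> pick first = GAA
residue 5: L codons sorted = CUA,CUC,CUG,CUU,UUA,UUG -> pick first = CUA
residue 6: G codons sorted = GGA,GGC,GGG,GGU -> pick first = GGA
residue 7: I codons sorted = AUA,AUC,AUU -> pick first = AUA
residue 8: H codons sorted = CAC,CAU -> pick first = CAC
terminator: stop codons sorted = UAA,UAG,UGA -> pick first = UAA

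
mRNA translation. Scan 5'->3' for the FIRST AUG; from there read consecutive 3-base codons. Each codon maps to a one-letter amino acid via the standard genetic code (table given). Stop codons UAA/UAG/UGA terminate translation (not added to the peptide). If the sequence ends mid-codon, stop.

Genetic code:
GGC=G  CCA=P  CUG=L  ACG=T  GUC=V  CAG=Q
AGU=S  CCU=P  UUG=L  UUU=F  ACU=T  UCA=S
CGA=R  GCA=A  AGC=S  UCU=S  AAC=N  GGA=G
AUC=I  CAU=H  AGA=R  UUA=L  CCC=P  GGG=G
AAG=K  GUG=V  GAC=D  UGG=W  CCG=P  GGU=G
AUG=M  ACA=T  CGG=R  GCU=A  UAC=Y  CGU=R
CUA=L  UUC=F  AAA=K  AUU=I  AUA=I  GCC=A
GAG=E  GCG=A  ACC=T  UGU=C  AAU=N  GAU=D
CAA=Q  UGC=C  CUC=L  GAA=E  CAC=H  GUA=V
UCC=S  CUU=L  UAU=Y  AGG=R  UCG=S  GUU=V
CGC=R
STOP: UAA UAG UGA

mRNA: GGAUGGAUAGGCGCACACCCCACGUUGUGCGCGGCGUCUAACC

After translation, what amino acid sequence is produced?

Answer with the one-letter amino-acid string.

Answer: MDRRTPHVVRGV

Derivation:
start AUG at pos 2
pos 2: AUG -> M; peptide=M
pos 5: GAU -> D; peptide=MD
pos 8: AGG -> R; peptide=MDR
pos 11: CGC -> R; peptide=MDRR
pos 14: ACA -> T; peptide=MDRRT
pos 17: CCC -> P; peptide=MDRRTP
pos 20: CAC -> H; peptide=MDRRTPH
pos 23: GUU -> V; peptide=MDRRTPHV
pos 26: GUG -> V; peptide=MDRRTPHVV
pos 29: CGC -> R; peptide=MDRRTPHVVR
pos 32: GGC -> G; peptide=MDRRTPHVVRG
pos 35: GUC -> V; peptide=MDRRTPHVVRGV
pos 38: UAA -> STOP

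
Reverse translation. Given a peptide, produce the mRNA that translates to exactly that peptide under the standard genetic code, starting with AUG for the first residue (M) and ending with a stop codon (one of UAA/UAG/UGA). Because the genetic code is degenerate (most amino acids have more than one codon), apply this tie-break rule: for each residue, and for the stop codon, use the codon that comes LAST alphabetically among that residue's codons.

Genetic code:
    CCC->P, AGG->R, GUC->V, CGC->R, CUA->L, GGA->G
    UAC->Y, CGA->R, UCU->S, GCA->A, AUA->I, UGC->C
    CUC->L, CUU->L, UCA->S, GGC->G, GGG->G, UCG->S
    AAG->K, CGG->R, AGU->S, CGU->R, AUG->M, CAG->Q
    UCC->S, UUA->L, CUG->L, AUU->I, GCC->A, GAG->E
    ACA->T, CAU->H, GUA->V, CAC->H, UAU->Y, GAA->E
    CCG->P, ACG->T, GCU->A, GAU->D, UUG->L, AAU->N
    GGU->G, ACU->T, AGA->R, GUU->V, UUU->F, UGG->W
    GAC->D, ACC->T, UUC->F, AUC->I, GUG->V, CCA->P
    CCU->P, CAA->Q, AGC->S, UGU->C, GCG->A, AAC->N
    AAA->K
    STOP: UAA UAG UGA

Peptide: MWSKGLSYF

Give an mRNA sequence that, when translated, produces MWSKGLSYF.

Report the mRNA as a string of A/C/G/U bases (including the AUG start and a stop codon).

Answer: mRNA: AUGUGGUCUAAGGGUUUGUCUUAUUUUUGA

Derivation:
residue 1: M -> AUG (start codon)
residue 2: W -> UGG (only codon)
residue 3: S codons sorted = AGC,AGU,UCA,UCC,UCG,UCU -> pick last = UCU
residue 4: K codons sorted = AAA,AAG -> pick last = AAG
residue 5: G codons sorted = GGA,GGC,GGG,GGU -> pick last = GGU
residue 6: L codons sorted = CUA,CUC,CUG,CUU,UUA,UUG -> pick last = UUG
residue 7: S codons sorted = AGC,AGU,UCA,UCC,UCG,UCU -> pick last = UCU
residue 8: Y codons sorted = UAC,UAU -> pick last = UAU
residue 9: F codons sorted = UUC,UUU -> pick last = UUU
terminator: stop codons sorted = UAA,UAG,UGA -> pick last = UGA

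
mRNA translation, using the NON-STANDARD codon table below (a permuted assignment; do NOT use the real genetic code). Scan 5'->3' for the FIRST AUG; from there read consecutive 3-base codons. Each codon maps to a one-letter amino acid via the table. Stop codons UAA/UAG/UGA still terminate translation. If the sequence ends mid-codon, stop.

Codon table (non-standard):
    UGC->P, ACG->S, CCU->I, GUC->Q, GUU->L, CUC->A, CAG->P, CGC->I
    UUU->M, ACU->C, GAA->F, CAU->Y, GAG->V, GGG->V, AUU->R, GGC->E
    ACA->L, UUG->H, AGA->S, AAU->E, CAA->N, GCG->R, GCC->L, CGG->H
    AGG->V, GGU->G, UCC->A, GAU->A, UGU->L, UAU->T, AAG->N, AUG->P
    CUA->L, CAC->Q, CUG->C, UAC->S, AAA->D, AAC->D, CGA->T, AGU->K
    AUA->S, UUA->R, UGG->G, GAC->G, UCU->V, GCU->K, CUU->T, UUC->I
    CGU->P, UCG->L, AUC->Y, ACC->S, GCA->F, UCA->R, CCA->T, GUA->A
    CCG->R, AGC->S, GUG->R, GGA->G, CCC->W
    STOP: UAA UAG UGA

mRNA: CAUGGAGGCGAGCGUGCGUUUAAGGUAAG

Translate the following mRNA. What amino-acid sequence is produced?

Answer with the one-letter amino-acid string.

start AUG at pos 1
pos 1: AUG -> P; peptide=P
pos 4: GAG -> V; peptide=PV
pos 7: GCG -> R; peptide=PVR
pos 10: AGC -> S; peptide=PVRS
pos 13: GUG -> R; peptide=PVRSR
pos 16: CGU -> P; peptide=PVRSRP
pos 19: UUA -> R; peptide=PVRSRPR
pos 22: AGG -> V; peptide=PVRSRPRV
pos 25: UAA -> STOP

Answer: PVRSRPRV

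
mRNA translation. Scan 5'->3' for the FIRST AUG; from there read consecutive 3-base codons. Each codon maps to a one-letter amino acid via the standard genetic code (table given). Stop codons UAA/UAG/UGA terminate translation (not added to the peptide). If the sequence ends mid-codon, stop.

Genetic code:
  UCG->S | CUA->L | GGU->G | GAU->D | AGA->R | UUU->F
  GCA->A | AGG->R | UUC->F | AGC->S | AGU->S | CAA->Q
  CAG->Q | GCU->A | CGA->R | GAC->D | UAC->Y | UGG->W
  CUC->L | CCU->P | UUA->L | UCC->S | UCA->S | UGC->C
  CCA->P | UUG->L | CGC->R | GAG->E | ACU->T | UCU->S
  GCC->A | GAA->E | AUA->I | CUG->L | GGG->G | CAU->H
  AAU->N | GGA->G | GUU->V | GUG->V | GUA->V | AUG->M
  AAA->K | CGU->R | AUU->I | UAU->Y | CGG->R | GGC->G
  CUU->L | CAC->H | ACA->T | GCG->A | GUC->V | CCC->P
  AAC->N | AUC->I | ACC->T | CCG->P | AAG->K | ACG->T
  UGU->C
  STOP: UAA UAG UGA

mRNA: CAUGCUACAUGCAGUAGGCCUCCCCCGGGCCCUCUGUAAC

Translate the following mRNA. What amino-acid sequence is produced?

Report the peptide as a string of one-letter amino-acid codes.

Answer: MLHAVGLPRALCN

Derivation:
start AUG at pos 1
pos 1: AUG -> M; peptide=M
pos 4: CUA -> L; peptide=ML
pos 7: CAU -> H; peptide=MLH
pos 10: GCA -> A; peptide=MLHA
pos 13: GUA -> V; peptide=MLHAV
pos 16: GGC -> G; peptide=MLHAVG
pos 19: CUC -> L; peptide=MLHAVGL
pos 22: CCC -> P; peptide=MLHAVGLP
pos 25: CGG -> R; peptide=MLHAVGLPR
pos 28: GCC -> A; peptide=MLHAVGLPRA
pos 31: CUC -> L; peptide=MLHAVGLPRAL
pos 34: UGU -> C; peptide=MLHAVGLPRALC
pos 37: AAC -> N; peptide=MLHAVGLPRALCN
pos 40: only 0 nt remain (<3), stop (end of mRNA)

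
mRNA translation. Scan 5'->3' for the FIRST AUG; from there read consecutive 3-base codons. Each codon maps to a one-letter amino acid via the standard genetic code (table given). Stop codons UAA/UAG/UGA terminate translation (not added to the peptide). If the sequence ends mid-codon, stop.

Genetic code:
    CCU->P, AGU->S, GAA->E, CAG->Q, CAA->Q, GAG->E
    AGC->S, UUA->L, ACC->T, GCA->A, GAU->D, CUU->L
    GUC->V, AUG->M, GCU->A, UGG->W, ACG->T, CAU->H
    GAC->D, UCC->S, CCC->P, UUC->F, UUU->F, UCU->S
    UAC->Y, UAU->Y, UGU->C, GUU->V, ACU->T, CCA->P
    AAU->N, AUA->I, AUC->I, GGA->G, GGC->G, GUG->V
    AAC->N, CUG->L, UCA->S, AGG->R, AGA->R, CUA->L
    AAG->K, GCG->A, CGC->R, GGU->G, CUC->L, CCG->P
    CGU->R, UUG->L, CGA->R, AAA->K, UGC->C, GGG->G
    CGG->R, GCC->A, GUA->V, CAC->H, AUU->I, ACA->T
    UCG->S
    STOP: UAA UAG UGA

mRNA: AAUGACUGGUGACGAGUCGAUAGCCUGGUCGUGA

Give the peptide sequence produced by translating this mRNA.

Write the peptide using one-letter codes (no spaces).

start AUG at pos 1
pos 1: AUG -> M; peptide=M
pos 4: ACU -> T; peptide=MT
pos 7: GGU -> G; peptide=MTG
pos 10: GAC -> D; peptide=MTGD
pos 13: GAG -> E; peptide=MTGDE
pos 16: UCG -> S; peptide=MTGDES
pos 19: AUA -> I; peptide=MTGDESI
pos 22: GCC -> A; peptide=MTGDESIA
pos 25: UGG -> W; peptide=MTGDESIAW
pos 28: UCG -> S; peptide=MTGDESIAWS
pos 31: UGA -> STOP

Answer: MTGDESIAWS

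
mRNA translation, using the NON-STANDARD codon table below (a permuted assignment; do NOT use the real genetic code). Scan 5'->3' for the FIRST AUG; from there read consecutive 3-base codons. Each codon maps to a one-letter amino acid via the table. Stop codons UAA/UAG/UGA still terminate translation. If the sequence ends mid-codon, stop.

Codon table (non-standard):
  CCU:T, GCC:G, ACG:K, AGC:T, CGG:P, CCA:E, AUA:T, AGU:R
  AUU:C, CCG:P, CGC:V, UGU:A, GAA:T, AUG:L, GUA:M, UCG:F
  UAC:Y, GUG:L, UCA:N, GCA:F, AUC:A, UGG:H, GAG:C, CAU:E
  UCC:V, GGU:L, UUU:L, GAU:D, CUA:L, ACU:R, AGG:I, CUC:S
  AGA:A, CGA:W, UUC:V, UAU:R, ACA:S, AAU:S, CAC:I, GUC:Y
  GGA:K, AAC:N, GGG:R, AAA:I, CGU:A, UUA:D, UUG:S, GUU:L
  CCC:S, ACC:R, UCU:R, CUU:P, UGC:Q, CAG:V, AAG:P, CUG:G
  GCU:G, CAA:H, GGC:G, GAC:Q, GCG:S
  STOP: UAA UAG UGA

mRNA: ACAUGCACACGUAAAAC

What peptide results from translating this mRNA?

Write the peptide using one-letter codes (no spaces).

Answer: LIK

Derivation:
start AUG at pos 2
pos 2: AUG -> L; peptide=L
pos 5: CAC -> I; peptide=LI
pos 8: ACG -> K; peptide=LIK
pos 11: UAA -> STOP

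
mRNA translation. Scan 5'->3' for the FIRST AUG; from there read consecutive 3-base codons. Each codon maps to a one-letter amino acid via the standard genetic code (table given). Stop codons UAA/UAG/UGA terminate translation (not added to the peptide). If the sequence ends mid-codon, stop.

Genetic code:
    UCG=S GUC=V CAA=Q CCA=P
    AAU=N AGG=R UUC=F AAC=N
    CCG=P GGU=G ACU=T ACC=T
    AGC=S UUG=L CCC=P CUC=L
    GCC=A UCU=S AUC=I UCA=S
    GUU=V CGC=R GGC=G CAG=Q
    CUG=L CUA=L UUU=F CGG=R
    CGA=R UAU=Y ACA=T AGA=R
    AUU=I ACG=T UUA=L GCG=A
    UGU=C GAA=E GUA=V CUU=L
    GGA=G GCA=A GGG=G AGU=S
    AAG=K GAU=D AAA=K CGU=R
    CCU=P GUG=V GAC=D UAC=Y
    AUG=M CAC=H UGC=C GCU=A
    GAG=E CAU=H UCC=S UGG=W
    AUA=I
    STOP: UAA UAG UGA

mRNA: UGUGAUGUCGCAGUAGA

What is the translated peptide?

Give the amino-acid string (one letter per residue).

Answer: MSQ

Derivation:
start AUG at pos 4
pos 4: AUG -> M; peptide=M
pos 7: UCG -> S; peptide=MS
pos 10: CAG -> Q; peptide=MSQ
pos 13: UAG -> STOP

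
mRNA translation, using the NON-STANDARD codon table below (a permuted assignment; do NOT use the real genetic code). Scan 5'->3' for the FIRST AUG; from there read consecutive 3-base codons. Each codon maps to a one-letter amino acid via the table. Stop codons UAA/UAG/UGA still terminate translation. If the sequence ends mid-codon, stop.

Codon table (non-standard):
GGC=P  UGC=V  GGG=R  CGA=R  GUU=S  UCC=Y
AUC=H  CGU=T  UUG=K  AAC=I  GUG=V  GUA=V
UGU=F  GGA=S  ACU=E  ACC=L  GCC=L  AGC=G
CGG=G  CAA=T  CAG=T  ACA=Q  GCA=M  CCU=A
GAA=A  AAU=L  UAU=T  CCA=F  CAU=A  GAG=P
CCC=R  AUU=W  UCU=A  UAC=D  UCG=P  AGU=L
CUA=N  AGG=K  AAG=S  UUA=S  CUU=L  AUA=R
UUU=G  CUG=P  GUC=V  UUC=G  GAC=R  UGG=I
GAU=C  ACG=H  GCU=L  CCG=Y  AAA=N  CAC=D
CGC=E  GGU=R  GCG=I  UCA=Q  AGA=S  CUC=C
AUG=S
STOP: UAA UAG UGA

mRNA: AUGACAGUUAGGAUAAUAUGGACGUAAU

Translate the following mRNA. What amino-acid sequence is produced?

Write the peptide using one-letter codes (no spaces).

start AUG at pos 0
pos 0: AUG -> S; peptide=S
pos 3: ACA -> Q; peptide=SQ
pos 6: GUU -> S; peptide=SQS
pos 9: AGG -> K; peptide=SQSK
pos 12: AUA -> R; peptide=SQSKR
pos 15: AUA -> R; peptide=SQSKRR
pos 18: UGG -> I; peptide=SQSKRRI
pos 21: ACG -> H; peptide=SQSKRRIH
pos 24: UAA -> STOP

Answer: SQSKRRIH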